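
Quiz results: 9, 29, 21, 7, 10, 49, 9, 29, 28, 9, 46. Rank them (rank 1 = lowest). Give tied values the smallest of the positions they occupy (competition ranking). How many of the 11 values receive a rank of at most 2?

Sorted (ascending): 7, 9, 9, 9, 10, 21, 28, 29, 29, 46, 49
The 3 values of 9 occupy positions 2–4 → each gets rank 2.
The 2 values of 29 occupy positions 8–9 → each gets rank 8.
Ranks ≤ 2: {1, 2, 2, 2} → 4 values.

4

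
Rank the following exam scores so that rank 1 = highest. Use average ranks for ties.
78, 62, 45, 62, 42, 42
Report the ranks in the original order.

Sorted (descending): 78, 62, 62, 45, 42, 42
The 2 values of 62 occupy positions 2–3 → average rank (2+3)/2 = 2.5.
The 2 values of 42 occupy positions 5–6 → average rank (5+6)/2 = 5.5.

1, 2.5, 4, 2.5, 5.5, 5.5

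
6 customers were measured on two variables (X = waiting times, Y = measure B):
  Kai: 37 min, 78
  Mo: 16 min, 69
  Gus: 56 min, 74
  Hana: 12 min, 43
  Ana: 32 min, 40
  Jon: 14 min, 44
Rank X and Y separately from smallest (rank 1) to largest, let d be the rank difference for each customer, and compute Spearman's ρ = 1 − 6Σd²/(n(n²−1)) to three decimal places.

0.600

Ranks of variable 1: 5, 3, 6, 1, 4, 2
Ranks of variable 2: 6, 4, 5, 2, 1, 3
d = r₁ − r₂: -1, -1, 1, -1, 3, -1
d²: 1, 1, 1, 1, 9, 1; Σd² = 14
ρ = 1 − 6·14/(6·35) = 1 − 84/210 = 0.600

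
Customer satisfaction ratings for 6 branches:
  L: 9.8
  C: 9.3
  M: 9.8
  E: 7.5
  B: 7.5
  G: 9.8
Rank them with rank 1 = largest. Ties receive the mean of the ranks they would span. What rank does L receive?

Sorted (descending): 9.8, 9.8, 9.8, 9.3, 7.5, 7.5
The 3 values of 9.8 occupy positions 1–3 → average rank 2.
The 2 values of 7.5 occupy positions 5–6 → average rank (5+6)/2 = 5.5.
L has value 9.8 → rank 2.

2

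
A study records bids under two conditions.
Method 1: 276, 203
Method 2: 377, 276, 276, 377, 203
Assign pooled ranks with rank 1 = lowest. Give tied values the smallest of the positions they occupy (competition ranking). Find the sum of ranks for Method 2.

19

Sorted (ascending): 203, 203, 276, 276, 276, 377, 377
The 2 values of 203 occupy positions 1–2 → each gets rank 1.
The 3 values of 276 occupy positions 3–5 → each gets rank 3.
The 2 values of 377 occupy positions 6–7 → each gets rank 6.
Method 2 values → pooled ranks: 377→6, 276→3, 276→3, 377→6, 203→1
Rank sum = 6 + 3 + 3 + 6 + 1 = 19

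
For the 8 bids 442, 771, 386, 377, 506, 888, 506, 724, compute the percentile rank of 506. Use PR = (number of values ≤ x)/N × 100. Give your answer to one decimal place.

62.5

N = 8.
Strictly below 506: 3. Equal to 506: 2.
PR = 5/8 × 100 = 62.5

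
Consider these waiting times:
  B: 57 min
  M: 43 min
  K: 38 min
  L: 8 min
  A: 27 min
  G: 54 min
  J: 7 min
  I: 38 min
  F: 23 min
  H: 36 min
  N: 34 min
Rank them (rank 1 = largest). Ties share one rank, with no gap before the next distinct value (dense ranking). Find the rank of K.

4

Sorted (descending): 57, 54, 43, 38, 38, 36, 34, 27, 23, 8, 7
The 2 values of 38 share dense rank 4.
Remaining distinct values take the next consecutive integers.
K has value 38 min → rank 4.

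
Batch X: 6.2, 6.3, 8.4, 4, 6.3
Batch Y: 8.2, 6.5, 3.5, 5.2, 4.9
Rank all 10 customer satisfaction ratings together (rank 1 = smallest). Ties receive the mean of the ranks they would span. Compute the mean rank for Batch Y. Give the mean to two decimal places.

Sorted (ascending): 3.5, 4, 4.9, 5.2, 6.2, 6.3, 6.3, 6.5, 8.2, 8.4
The 2 values of 6.3 occupy positions 6–7 → average rank (6+7)/2 = 6.5.
Batch Y values → pooled ranks: 8.2→9, 6.5→8, 3.5→1, 5.2→4, 4.9→3
Mean rank = (9 + 8 + 1 + 4 + 3) / 5 = 5.00

5.00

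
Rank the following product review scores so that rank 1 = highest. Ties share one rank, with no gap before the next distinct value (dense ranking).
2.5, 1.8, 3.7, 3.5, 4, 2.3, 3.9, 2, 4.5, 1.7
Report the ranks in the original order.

Sorted (descending): 4.5, 4, 3.9, 3.7, 3.5, 2.5, 2.3, 2, 1.8, 1.7
No ties — each value takes its position as its rank.

6, 9, 4, 5, 2, 7, 3, 8, 1, 10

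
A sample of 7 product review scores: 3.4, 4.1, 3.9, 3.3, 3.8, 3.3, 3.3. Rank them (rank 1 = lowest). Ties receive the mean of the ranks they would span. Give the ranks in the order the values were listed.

Sorted (ascending): 3.3, 3.3, 3.3, 3.4, 3.8, 3.9, 4.1
The 3 values of 3.3 occupy positions 1–3 → average rank 2.

4, 7, 6, 2, 5, 2, 2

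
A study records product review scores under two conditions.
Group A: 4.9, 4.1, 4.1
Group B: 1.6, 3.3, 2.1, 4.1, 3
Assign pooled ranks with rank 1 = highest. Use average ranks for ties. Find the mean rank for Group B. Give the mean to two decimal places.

Sorted (descending): 4.9, 4.1, 4.1, 4.1, 3.3, 3, 2.1, 1.6
The 3 values of 4.1 occupy positions 2–4 → average rank 3.
Group B values → pooled ranks: 1.6→8, 3.3→5, 2.1→7, 4.1→3, 3→6
Mean rank = (8 + 5 + 7 + 3 + 6) / 5 = 5.80

5.80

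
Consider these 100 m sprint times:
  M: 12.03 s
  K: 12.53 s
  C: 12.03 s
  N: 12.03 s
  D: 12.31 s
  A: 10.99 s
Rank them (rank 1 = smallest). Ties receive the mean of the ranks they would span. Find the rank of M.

3

Sorted (ascending): 10.99, 12.03, 12.03, 12.03, 12.31, 12.53
The 3 values of 12.03 occupy positions 2–4 → average rank 3.
M has value 12.03 s → rank 3.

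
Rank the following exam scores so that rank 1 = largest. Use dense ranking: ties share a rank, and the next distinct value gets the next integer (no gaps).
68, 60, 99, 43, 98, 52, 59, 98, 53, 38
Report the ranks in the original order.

3, 4, 1, 8, 2, 7, 5, 2, 6, 9

Sorted (descending): 99, 98, 98, 68, 60, 59, 53, 52, 43, 38
The 2 values of 98 share dense rank 2.
Remaining distinct values take the next consecutive integers.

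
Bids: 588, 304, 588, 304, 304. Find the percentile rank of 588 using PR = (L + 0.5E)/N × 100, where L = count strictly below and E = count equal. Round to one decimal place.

N = 5.
Strictly below 588: 3. Equal to 588: 2.
PR = (3 + 0.5·2)/5 × 100 = 80.0

80.0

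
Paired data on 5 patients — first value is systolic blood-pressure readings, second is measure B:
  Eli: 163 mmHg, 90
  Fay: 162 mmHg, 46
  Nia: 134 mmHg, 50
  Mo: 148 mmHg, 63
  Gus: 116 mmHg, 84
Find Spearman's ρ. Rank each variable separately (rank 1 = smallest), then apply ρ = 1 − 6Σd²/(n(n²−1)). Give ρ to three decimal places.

0.100

Ranks of variable 1: 5, 4, 2, 3, 1
Ranks of variable 2: 5, 1, 2, 3, 4
d = r₁ − r₂: 0, 3, 0, 0, -3
d²: 0, 9, 0, 0, 9; Σd² = 18
ρ = 1 − 6·18/(5·24) = 1 − 108/120 = 0.100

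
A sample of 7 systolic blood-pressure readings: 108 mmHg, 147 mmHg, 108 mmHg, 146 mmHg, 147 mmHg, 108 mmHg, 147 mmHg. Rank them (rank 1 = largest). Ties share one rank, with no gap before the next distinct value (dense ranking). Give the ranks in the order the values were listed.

3, 1, 3, 2, 1, 3, 1

Sorted (descending): 147, 147, 147, 146, 108, 108, 108
The 3 values of 147 share dense rank 1.
The 3 values of 108 share dense rank 3.
Remaining distinct values take the next consecutive integers.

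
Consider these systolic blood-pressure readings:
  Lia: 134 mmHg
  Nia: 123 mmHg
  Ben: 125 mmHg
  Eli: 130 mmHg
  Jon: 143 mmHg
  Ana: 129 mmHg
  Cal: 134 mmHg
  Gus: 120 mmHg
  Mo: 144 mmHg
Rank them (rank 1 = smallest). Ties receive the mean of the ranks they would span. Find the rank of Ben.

Sorted (ascending): 120, 123, 125, 129, 130, 134, 134, 143, 144
The 2 values of 134 occupy positions 6–7 → average rank (6+7)/2 = 6.5.
Ben has value 125 mmHg → rank 3.

3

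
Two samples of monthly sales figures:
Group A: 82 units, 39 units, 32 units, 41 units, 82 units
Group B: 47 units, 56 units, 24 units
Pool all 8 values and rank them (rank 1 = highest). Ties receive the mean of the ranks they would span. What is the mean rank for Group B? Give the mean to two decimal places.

Sorted (descending): 82, 82, 56, 47, 41, 39, 32, 24
The 2 values of 82 occupy positions 1–2 → average rank (1+2)/2 = 1.5.
Group B values → pooled ranks: 47→4, 56→3, 24→8
Mean rank = (4 + 3 + 8) / 3 = 5.00

5.00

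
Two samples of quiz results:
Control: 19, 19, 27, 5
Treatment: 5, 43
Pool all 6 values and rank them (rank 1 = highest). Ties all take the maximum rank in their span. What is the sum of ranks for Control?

16

Sorted (descending): 43, 27, 19, 19, 5, 5
The 2 values of 19 occupy positions 3–4 → each gets rank 4.
The 2 values of 5 occupy positions 5–6 → each gets rank 6.
Control values → pooled ranks: 19→4, 19→4, 27→2, 5→6
Rank sum = 4 + 4 + 2 + 6 = 16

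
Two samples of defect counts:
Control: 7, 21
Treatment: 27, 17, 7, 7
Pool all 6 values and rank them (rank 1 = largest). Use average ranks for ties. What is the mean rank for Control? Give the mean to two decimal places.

3.50

Sorted (descending): 27, 21, 17, 7, 7, 7
The 3 values of 7 occupy positions 4–6 → average rank 5.
Control values → pooled ranks: 7→5, 21→2
Mean rank = (5 + 2) / 2 = 3.50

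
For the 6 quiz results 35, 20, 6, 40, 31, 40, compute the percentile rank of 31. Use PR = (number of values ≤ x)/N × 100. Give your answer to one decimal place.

N = 6.
Strictly below 31: 2. Equal to 31: 1.
PR = 3/6 × 100 = 50.0

50.0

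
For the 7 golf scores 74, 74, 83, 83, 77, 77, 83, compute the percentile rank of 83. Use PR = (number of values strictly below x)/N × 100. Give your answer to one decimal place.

57.1

N = 7.
Strictly below 83: 4. Equal to 83: 3.
PR = 4/7 × 100 = 57.1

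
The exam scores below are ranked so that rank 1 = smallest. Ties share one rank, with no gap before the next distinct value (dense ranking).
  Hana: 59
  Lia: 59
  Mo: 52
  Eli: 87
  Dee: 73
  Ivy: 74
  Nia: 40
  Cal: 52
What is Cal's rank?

Sorted (ascending): 40, 52, 52, 59, 59, 73, 74, 87
The 2 values of 52 share dense rank 2.
The 2 values of 59 share dense rank 3.
Remaining distinct values take the next consecutive integers.
Cal has value 52 → rank 2.

2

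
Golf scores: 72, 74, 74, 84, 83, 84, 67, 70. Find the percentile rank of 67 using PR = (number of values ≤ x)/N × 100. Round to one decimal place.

N = 8.
Strictly below 67: 0. Equal to 67: 1.
PR = 1/8 × 100 = 12.5

12.5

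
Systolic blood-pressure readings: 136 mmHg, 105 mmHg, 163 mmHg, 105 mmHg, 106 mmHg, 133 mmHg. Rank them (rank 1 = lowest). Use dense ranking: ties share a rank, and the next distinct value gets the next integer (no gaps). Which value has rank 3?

Sorted (ascending): 105, 105, 106, 133, 136, 163
The 2 values of 105 share dense rank 1.
Remaining distinct values take the next consecutive integers.
Rank 3 → value 133.

133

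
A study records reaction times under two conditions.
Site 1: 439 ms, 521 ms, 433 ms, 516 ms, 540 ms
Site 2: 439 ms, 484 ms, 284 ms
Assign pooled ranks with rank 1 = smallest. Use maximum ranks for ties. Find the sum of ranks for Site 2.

Sorted (ascending): 284, 433, 439, 439, 484, 516, 521, 540
The 2 values of 439 occupy positions 3–4 → each gets rank 4.
Site 2 values → pooled ranks: 439→4, 484→5, 284→1
Rank sum = 4 + 5 + 1 = 10

10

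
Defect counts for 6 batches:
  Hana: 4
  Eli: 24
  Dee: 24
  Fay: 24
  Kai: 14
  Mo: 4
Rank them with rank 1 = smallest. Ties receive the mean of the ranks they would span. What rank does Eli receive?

5

Sorted (ascending): 4, 4, 14, 24, 24, 24
The 2 values of 4 occupy positions 1–2 → average rank (1+2)/2 = 1.5.
The 3 values of 24 occupy positions 4–6 → average rank 5.
Eli has value 24 → rank 5.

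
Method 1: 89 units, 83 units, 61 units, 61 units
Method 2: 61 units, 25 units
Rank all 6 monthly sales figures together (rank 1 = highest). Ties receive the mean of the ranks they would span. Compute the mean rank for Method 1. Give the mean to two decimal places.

2.75

Sorted (descending): 89, 83, 61, 61, 61, 25
The 3 values of 61 occupy positions 3–5 → average rank 4.
Method 1 values → pooled ranks: 89→1, 83→2, 61→4, 61→4
Mean rank = (1 + 2 + 4 + 4) / 4 = 2.75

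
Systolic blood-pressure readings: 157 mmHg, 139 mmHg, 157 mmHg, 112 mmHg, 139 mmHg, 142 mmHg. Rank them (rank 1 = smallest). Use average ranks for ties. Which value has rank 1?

Sorted (ascending): 112, 139, 139, 142, 157, 157
The 2 values of 139 occupy positions 2–3 → average rank (2+3)/2 = 2.5.
The 2 values of 157 occupy positions 5–6 → average rank (5+6)/2 = 5.5.
Rank 1 → value 112.

112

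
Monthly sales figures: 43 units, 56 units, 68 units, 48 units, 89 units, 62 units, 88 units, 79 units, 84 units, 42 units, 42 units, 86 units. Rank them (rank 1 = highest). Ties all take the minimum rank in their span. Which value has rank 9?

48

Sorted (descending): 89, 88, 86, 84, 79, 68, 62, 56, 48, 43, 42, 42
The 2 values of 42 occupy positions 11–12 → each gets rank 11.
Rank 9 → value 48.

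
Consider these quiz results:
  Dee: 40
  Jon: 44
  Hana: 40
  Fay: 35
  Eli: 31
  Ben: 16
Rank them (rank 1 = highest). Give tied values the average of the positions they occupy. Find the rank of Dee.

2.5

Sorted (descending): 44, 40, 40, 35, 31, 16
The 2 values of 40 occupy positions 2–3 → average rank (2+3)/2 = 2.5.
Dee has value 40 → rank 2.5.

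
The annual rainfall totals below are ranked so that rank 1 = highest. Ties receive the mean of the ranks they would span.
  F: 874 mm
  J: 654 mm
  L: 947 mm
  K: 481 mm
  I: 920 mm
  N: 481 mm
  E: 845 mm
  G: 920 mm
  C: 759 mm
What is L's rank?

1

Sorted (descending): 947, 920, 920, 874, 845, 759, 654, 481, 481
The 2 values of 920 occupy positions 2–3 → average rank (2+3)/2 = 2.5.
The 2 values of 481 occupy positions 8–9 → average rank (8+9)/2 = 8.5.
L has value 947 mm → rank 1.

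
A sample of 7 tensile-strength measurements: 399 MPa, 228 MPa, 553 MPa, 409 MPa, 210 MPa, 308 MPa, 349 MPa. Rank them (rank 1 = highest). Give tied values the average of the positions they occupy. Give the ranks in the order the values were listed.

3, 6, 1, 2, 7, 5, 4

Sorted (descending): 553, 409, 399, 349, 308, 228, 210
No ties — each value takes its position as its rank.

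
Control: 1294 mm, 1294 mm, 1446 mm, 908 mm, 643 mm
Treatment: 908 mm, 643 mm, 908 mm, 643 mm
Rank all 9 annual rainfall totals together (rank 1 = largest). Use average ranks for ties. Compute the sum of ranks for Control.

Sorted (descending): 1446, 1294, 1294, 908, 908, 908, 643, 643, 643
The 2 values of 1294 occupy positions 2–3 → average rank (2+3)/2 = 2.5.
The 3 values of 908 occupy positions 4–6 → average rank 5.
The 3 values of 643 occupy positions 7–9 → average rank 8.
Control values → pooled ranks: 1294→2.5, 1294→2.5, 1446→1, 908→5, 643→8
Rank sum = 2.5 + 2.5 + 1 + 5 + 8 = 19

19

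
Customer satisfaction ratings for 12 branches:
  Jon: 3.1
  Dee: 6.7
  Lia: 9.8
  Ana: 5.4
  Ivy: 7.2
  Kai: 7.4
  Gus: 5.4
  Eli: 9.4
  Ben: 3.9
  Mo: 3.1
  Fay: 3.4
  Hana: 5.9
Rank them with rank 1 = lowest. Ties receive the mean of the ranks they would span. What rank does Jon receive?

Sorted (ascending): 3.1, 3.1, 3.4, 3.9, 5.4, 5.4, 5.9, 6.7, 7.2, 7.4, 9.4, 9.8
The 2 values of 3.1 occupy positions 1–2 → average rank (1+2)/2 = 1.5.
The 2 values of 5.4 occupy positions 5–6 → average rank (5+6)/2 = 5.5.
Jon has value 3.1 → rank 1.5.

1.5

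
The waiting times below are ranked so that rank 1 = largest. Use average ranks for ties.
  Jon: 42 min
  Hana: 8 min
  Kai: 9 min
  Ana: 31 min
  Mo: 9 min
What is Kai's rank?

Sorted (descending): 42, 31, 9, 9, 8
The 2 values of 9 occupy positions 3–4 → average rank (3+4)/2 = 3.5.
Kai has value 9 min → rank 3.5.

3.5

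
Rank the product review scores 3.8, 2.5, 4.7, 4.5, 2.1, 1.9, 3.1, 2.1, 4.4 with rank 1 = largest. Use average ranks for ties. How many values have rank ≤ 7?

Sorted (descending): 4.7, 4.5, 4.4, 3.8, 3.1, 2.5, 2.1, 2.1, 1.9
The 2 values of 2.1 occupy positions 7–8 → average rank (7+8)/2 = 7.5.
Ranks ≤ 7: {1, 2, 3, 4, 5, 6} → 6 values.

6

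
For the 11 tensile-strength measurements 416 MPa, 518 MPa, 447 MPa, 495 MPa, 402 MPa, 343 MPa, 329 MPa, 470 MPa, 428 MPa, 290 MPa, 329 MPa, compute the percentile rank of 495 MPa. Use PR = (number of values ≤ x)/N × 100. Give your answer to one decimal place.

N = 11.
Strictly below 495: 9. Equal to 495: 1.
PR = 10/11 × 100 = 90.9

90.9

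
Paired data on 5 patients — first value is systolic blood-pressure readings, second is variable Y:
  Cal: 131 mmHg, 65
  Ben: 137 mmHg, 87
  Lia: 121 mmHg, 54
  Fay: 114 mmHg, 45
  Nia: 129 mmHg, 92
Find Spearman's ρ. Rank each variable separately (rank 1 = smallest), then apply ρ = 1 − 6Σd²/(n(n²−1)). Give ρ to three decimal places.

Ranks of variable 1: 4, 5, 2, 1, 3
Ranks of variable 2: 3, 4, 2, 1, 5
d = r₁ − r₂: 1, 1, 0, 0, -2
d²: 1, 1, 0, 0, 4; Σd² = 6
ρ = 1 − 6·6/(5·24) = 1 − 36/120 = 0.700

0.700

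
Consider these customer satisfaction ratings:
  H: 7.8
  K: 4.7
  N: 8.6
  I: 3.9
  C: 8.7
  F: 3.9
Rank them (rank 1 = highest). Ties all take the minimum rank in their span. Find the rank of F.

5

Sorted (descending): 8.7, 8.6, 7.8, 4.7, 3.9, 3.9
The 2 values of 3.9 occupy positions 5–6 → each gets rank 5.
F has value 3.9 → rank 5.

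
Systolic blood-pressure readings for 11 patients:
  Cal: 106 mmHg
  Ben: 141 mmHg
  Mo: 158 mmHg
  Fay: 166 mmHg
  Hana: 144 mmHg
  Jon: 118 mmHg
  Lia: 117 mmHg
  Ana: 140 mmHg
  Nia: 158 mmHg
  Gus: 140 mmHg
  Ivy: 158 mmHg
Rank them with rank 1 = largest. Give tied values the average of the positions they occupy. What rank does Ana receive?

Sorted (descending): 166, 158, 158, 158, 144, 141, 140, 140, 118, 117, 106
The 3 values of 158 occupy positions 2–4 → average rank 3.
The 2 values of 140 occupy positions 7–8 → average rank (7+8)/2 = 7.5.
Ana has value 140 mmHg → rank 7.5.

7.5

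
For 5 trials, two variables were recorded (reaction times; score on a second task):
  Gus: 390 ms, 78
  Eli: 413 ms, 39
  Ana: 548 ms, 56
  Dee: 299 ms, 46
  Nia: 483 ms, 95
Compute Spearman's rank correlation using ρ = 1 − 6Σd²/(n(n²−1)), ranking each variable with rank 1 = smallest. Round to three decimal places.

Ranks of variable 1: 2, 3, 5, 1, 4
Ranks of variable 2: 4, 1, 3, 2, 5
d = r₁ − r₂: -2, 2, 2, -1, -1
d²: 4, 4, 4, 1, 1; Σd² = 14
ρ = 1 − 6·14/(5·24) = 1 − 84/120 = 0.300

0.300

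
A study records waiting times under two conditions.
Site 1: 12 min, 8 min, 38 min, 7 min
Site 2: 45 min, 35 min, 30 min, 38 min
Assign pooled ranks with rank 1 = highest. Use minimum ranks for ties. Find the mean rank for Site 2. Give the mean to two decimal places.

Sorted (descending): 45, 38, 38, 35, 30, 12, 8, 7
The 2 values of 38 occupy positions 2–3 → each gets rank 2.
Site 2 values → pooled ranks: 45→1, 35→4, 30→5, 38→2
Mean rank = (1 + 4 + 5 + 2) / 4 = 3.00

3.00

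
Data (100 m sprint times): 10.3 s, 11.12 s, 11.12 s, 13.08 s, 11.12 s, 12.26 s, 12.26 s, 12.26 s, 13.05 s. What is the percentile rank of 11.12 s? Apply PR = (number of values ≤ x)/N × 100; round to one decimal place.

N = 9.
Strictly below 11.12: 1. Equal to 11.12: 3.
PR = 4/9 × 100 = 44.4

44.4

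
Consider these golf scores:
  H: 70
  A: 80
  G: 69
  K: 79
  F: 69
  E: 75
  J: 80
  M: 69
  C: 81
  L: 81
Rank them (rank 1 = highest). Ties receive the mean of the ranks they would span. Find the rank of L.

Sorted (descending): 81, 81, 80, 80, 79, 75, 70, 69, 69, 69
The 2 values of 81 occupy positions 1–2 → average rank (1+2)/2 = 1.5.
The 2 values of 80 occupy positions 3–4 → average rank (3+4)/2 = 3.5.
The 3 values of 69 occupy positions 8–10 → average rank 9.
L has value 81 → rank 1.5.

1.5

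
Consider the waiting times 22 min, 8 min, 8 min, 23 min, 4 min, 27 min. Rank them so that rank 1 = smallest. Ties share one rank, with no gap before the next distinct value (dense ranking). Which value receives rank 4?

Sorted (ascending): 4, 8, 8, 22, 23, 27
The 2 values of 8 share dense rank 2.
Remaining distinct values take the next consecutive integers.
Rank 4 → value 23.

23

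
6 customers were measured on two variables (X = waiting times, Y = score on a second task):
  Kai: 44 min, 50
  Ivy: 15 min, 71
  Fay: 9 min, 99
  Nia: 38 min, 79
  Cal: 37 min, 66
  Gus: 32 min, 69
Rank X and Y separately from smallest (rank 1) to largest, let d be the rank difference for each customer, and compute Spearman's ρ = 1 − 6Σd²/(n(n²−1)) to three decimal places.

-0.657

Ranks of variable 1: 6, 2, 1, 5, 4, 3
Ranks of variable 2: 1, 4, 6, 5, 2, 3
d = r₁ − r₂: 5, -2, -5, 0, 2, 0
d²: 25, 4, 25, 0, 4, 0; Σd² = 58
ρ = 1 − 6·58/(6·35) = 1 − 348/210 = -0.657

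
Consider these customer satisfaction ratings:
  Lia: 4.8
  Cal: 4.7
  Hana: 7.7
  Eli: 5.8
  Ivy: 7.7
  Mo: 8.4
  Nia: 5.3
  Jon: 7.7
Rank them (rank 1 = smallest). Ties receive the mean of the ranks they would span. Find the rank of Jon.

6

Sorted (ascending): 4.7, 4.8, 5.3, 5.8, 7.7, 7.7, 7.7, 8.4
The 3 values of 7.7 occupy positions 5–7 → average rank 6.
Jon has value 7.7 → rank 6.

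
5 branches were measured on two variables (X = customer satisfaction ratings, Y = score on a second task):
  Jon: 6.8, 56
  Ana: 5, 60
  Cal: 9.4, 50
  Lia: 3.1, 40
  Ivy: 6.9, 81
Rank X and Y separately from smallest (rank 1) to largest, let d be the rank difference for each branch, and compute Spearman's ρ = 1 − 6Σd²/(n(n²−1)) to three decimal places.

Ranks of variable 1: 3, 2, 5, 1, 4
Ranks of variable 2: 3, 4, 2, 1, 5
d = r₁ − r₂: 0, -2, 3, 0, -1
d²: 0, 4, 9, 0, 1; Σd² = 14
ρ = 1 − 6·14/(5·24) = 1 − 84/120 = 0.300

0.300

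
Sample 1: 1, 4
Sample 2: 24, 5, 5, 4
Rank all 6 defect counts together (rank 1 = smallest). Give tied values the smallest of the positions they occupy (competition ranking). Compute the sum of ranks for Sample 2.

Sorted (ascending): 1, 4, 4, 5, 5, 24
The 2 values of 4 occupy positions 2–3 → each gets rank 2.
The 2 values of 5 occupy positions 4–5 → each gets rank 4.
Sample 2 values → pooled ranks: 24→6, 5→4, 5→4, 4→2
Rank sum = 6 + 4 + 4 + 2 = 16

16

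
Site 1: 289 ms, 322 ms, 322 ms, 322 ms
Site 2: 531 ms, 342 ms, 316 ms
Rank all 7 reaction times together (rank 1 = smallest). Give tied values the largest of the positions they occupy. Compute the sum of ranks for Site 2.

15

Sorted (ascending): 289, 316, 322, 322, 322, 342, 531
The 3 values of 322 occupy positions 3–5 → each gets rank 5.
Site 2 values → pooled ranks: 531→7, 342→6, 316→2
Rank sum = 7 + 6 + 2 = 15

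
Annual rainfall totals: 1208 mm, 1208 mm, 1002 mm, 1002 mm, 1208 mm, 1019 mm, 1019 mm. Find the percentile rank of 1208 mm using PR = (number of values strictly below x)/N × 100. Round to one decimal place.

57.1

N = 7.
Strictly below 1208: 4. Equal to 1208: 3.
PR = 4/7 × 100 = 57.1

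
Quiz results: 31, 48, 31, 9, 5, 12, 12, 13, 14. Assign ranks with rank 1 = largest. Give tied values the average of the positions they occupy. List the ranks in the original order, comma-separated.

2.5, 1, 2.5, 8, 9, 6.5, 6.5, 5, 4

Sorted (descending): 48, 31, 31, 14, 13, 12, 12, 9, 5
The 2 values of 31 occupy positions 2–3 → average rank (2+3)/2 = 2.5.
The 2 values of 12 occupy positions 6–7 → average rank (6+7)/2 = 6.5.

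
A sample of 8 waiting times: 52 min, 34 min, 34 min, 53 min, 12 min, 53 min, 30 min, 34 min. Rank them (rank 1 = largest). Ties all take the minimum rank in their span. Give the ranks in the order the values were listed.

Sorted (descending): 53, 53, 52, 34, 34, 34, 30, 12
The 2 values of 53 occupy positions 1–2 → each gets rank 1.
The 3 values of 34 occupy positions 4–6 → each gets rank 4.

3, 4, 4, 1, 8, 1, 7, 4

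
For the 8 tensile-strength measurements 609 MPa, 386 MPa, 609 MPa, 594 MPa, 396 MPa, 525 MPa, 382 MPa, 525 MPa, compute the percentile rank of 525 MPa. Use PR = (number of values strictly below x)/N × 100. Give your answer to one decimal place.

N = 8.
Strictly below 525: 3. Equal to 525: 2.
PR = 3/8 × 100 = 37.5

37.5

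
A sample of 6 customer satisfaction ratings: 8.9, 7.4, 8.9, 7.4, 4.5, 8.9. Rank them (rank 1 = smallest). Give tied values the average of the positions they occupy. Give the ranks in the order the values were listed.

Sorted (ascending): 4.5, 7.4, 7.4, 8.9, 8.9, 8.9
The 2 values of 7.4 occupy positions 2–3 → average rank (2+3)/2 = 2.5.
The 3 values of 8.9 occupy positions 4–6 → average rank 5.

5, 2.5, 5, 2.5, 1, 5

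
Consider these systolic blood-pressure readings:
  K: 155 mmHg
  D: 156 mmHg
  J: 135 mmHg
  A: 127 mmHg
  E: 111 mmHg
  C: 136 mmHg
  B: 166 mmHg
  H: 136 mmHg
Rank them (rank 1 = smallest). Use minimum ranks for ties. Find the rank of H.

Sorted (ascending): 111, 127, 135, 136, 136, 155, 156, 166
The 2 values of 136 occupy positions 4–5 → each gets rank 4.
H has value 136 mmHg → rank 4.

4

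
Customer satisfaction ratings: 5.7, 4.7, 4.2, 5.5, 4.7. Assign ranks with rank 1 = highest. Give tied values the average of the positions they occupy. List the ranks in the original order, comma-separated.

1, 3.5, 5, 2, 3.5

Sorted (descending): 5.7, 5.5, 4.7, 4.7, 4.2
The 2 values of 4.7 occupy positions 3–4 → average rank (3+4)/2 = 3.5.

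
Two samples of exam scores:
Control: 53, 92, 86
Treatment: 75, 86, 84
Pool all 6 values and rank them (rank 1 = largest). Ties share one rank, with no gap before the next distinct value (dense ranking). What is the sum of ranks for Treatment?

9

Sorted (descending): 92, 86, 86, 84, 75, 53
The 2 values of 86 share dense rank 2.
Remaining distinct values take the next consecutive integers.
Treatment values → pooled ranks: 75→4, 86→2, 84→3
Rank sum = 4 + 2 + 3 = 9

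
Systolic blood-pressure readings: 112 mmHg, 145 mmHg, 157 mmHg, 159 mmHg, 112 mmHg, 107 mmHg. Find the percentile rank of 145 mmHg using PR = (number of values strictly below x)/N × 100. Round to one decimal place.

50.0

N = 6.
Strictly below 145: 3. Equal to 145: 1.
PR = 3/6 × 100 = 50.0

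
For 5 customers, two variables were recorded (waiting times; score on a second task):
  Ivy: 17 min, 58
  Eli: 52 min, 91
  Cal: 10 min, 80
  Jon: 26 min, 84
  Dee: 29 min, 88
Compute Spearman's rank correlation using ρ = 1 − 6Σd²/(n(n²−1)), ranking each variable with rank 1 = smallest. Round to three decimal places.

0.900

Ranks of variable 1: 2, 5, 1, 3, 4
Ranks of variable 2: 1, 5, 2, 3, 4
d = r₁ − r₂: 1, 0, -1, 0, 0
d²: 1, 0, 1, 0, 0; Σd² = 2
ρ = 1 − 6·2/(5·24) = 1 − 12/120 = 0.900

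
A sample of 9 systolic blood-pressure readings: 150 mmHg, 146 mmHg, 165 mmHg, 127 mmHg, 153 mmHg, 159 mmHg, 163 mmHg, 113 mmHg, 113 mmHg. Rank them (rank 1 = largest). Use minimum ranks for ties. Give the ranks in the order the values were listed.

Sorted (descending): 165, 163, 159, 153, 150, 146, 127, 113, 113
The 2 values of 113 occupy positions 8–9 → each gets rank 8.

5, 6, 1, 7, 4, 3, 2, 8, 8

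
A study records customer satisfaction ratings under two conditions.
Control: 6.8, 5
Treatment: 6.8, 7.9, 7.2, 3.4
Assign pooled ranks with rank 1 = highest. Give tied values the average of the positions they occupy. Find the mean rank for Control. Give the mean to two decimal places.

Sorted (descending): 7.9, 7.2, 6.8, 6.8, 5, 3.4
The 2 values of 6.8 occupy positions 3–4 → average rank (3+4)/2 = 3.5.
Control values → pooled ranks: 6.8→3.5, 5→5
Mean rank = (3.5 + 5) / 2 = 4.25

4.25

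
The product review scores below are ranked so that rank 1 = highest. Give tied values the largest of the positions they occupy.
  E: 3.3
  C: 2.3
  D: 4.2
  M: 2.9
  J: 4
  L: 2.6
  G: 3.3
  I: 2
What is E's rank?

4

Sorted (descending): 4.2, 4, 3.3, 3.3, 2.9, 2.6, 2.3, 2
The 2 values of 3.3 occupy positions 3–4 → each gets rank 4.
E has value 3.3 → rank 4.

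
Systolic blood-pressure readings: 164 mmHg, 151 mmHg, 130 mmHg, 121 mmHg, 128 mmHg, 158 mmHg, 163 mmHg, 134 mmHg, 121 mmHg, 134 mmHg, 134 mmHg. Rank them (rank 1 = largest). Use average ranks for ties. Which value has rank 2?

Sorted (descending): 164, 163, 158, 151, 134, 134, 134, 130, 128, 121, 121
The 3 values of 134 occupy positions 5–7 → average rank 6.
The 2 values of 121 occupy positions 10–11 → average rank (10+11)/2 = 10.5.
Rank 2 → value 163.

163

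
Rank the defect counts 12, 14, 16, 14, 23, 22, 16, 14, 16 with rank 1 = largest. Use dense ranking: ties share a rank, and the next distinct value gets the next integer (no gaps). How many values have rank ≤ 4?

8

Sorted (descending): 23, 22, 16, 16, 16, 14, 14, 14, 12
The 3 values of 16 share dense rank 3.
The 3 values of 14 share dense rank 4.
Remaining distinct values take the next consecutive integers.
Ranks ≤ 4: {1, 2, 3, 3, 3, 4, 4, 4} → 8 values.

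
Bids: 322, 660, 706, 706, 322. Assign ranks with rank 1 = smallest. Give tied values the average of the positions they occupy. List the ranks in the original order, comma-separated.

Sorted (ascending): 322, 322, 660, 706, 706
The 2 values of 322 occupy positions 1–2 → average rank (1+2)/2 = 1.5.
The 2 values of 706 occupy positions 4–5 → average rank (4+5)/2 = 4.5.

1.5, 3, 4.5, 4.5, 1.5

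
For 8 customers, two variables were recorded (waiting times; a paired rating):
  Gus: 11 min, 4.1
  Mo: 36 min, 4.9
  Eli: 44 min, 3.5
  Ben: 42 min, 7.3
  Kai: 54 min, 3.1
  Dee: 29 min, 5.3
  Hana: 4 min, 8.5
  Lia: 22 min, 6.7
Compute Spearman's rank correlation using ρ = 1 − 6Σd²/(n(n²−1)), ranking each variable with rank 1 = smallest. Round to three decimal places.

Ranks of variable 1: 2, 5, 7, 6, 8, 4, 1, 3
Ranks of variable 2: 3, 4, 2, 7, 1, 5, 8, 6
d = r₁ − r₂: -1, 1, 5, -1, 7, -1, -7, -3
d²: 1, 1, 25, 1, 49, 1, 49, 9; Σd² = 136
ρ = 1 − 6·136/(8·63) = 1 − 816/504 = -0.619

-0.619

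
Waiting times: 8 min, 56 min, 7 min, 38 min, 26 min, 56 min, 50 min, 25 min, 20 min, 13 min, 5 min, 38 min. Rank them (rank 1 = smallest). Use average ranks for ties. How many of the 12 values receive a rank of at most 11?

Sorted (ascending): 5, 7, 8, 13, 20, 25, 26, 38, 38, 50, 56, 56
The 2 values of 38 occupy positions 8–9 → average rank (8+9)/2 = 8.5.
The 2 values of 56 occupy positions 11–12 → average rank (11+12)/2 = 11.5.
Ranks ≤ 11: {1, 2, 3, 4, 5, 6, 7, 8.5, 8.5, 10} → 10 values.

10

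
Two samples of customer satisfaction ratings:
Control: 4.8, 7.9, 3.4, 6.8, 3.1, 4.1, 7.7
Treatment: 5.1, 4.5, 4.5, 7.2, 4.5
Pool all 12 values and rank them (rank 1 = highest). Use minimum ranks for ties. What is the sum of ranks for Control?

Sorted (descending): 7.9, 7.7, 7.2, 6.8, 5.1, 4.8, 4.5, 4.5, 4.5, 4.1, 3.4, 3.1
The 3 values of 4.5 occupy positions 7–9 → each gets rank 7.
Control values → pooled ranks: 4.8→6, 7.9→1, 3.4→11, 6.8→4, 3.1→12, 4.1→10, 7.7→2
Rank sum = 6 + 1 + 11 + 4 + 12 + 10 + 2 = 46

46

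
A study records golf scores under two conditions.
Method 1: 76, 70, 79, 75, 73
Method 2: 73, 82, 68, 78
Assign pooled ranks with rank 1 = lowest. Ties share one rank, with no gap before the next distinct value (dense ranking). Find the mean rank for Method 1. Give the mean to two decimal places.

Sorted (ascending): 68, 70, 73, 73, 75, 76, 78, 79, 82
The 2 values of 73 share dense rank 3.
Remaining distinct values take the next consecutive integers.
Method 1 values → pooled ranks: 76→5, 70→2, 79→7, 75→4, 73→3
Mean rank = (5 + 2 + 7 + 4 + 3) / 5 = 4.20

4.20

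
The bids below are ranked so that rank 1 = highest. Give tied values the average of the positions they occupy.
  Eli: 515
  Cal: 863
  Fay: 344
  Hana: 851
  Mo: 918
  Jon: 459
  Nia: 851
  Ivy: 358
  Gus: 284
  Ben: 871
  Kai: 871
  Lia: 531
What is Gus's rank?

Sorted (descending): 918, 871, 871, 863, 851, 851, 531, 515, 459, 358, 344, 284
The 2 values of 871 occupy positions 2–3 → average rank (2+3)/2 = 2.5.
The 2 values of 851 occupy positions 5–6 → average rank (5+6)/2 = 5.5.
Gus has value 284 → rank 12.

12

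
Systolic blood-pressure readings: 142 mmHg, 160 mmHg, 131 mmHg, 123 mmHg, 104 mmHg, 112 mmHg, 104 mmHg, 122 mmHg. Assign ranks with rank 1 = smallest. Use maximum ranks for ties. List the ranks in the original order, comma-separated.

7, 8, 6, 5, 2, 3, 2, 4

Sorted (ascending): 104, 104, 112, 122, 123, 131, 142, 160
The 2 values of 104 occupy positions 1–2 → each gets rank 2.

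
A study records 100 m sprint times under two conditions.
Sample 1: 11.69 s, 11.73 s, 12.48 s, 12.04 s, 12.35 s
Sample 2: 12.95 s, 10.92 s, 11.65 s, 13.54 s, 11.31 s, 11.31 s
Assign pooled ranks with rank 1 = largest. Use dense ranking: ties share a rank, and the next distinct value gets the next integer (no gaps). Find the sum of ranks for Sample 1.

25

Sorted (descending): 13.54, 12.95, 12.48, 12.35, 12.04, 11.73, 11.69, 11.65, 11.31, 11.31, 10.92
The 2 values of 11.31 share dense rank 9.
Remaining distinct values take the next consecutive integers.
Sample 1 values → pooled ranks: 11.69→7, 11.73→6, 12.48→3, 12.04→5, 12.35→4
Rank sum = 7 + 6 + 3 + 5 + 4 = 25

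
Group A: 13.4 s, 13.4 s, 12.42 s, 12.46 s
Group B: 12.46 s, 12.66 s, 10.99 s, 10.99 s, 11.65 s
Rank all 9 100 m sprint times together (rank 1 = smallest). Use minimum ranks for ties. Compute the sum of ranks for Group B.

Sorted (ascending): 10.99, 10.99, 11.65, 12.42, 12.46, 12.46, 12.66, 13.4, 13.4
The 2 values of 10.99 occupy positions 1–2 → each gets rank 1.
The 2 values of 12.46 occupy positions 5–6 → each gets rank 5.
The 2 values of 13.4 occupy positions 8–9 → each gets rank 8.
Group B values → pooled ranks: 12.46→5, 12.66→7, 10.99→1, 10.99→1, 11.65→3
Rank sum = 5 + 7 + 1 + 1 + 3 = 17

17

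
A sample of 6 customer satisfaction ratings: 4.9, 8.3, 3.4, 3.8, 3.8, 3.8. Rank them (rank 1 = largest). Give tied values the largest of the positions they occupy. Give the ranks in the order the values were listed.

2, 1, 6, 5, 5, 5

Sorted (descending): 8.3, 4.9, 3.8, 3.8, 3.8, 3.4
The 3 values of 3.8 occupy positions 3–5 → each gets rank 5.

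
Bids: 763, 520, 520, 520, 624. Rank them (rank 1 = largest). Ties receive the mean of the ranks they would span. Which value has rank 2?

Sorted (descending): 763, 624, 520, 520, 520
The 3 values of 520 occupy positions 3–5 → average rank 4.
Rank 2 → value 624.

624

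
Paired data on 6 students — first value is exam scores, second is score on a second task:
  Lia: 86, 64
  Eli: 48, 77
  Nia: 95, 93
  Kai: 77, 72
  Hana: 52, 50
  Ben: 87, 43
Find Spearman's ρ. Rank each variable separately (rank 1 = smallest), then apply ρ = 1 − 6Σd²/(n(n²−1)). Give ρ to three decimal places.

0.029

Ranks of variable 1: 4, 1, 6, 3, 2, 5
Ranks of variable 2: 3, 5, 6, 4, 2, 1
d = r₁ − r₂: 1, -4, 0, -1, 0, 4
d²: 1, 16, 0, 1, 0, 16; Σd² = 34
ρ = 1 − 6·34/(6·35) = 1 − 204/210 = 0.029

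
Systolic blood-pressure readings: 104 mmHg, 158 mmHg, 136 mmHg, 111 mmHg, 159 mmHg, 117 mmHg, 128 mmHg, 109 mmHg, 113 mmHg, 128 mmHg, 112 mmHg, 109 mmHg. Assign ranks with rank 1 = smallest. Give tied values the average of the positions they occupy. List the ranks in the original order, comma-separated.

1, 11, 10, 4, 12, 7, 8.5, 2.5, 6, 8.5, 5, 2.5

Sorted (ascending): 104, 109, 109, 111, 112, 113, 117, 128, 128, 136, 158, 159
The 2 values of 109 occupy positions 2–3 → average rank (2+3)/2 = 2.5.
The 2 values of 128 occupy positions 8–9 → average rank (8+9)/2 = 8.5.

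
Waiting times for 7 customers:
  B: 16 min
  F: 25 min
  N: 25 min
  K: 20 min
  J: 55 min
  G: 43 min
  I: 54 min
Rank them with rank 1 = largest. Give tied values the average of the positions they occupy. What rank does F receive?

4.5

Sorted (descending): 55, 54, 43, 25, 25, 20, 16
The 2 values of 25 occupy positions 4–5 → average rank (4+5)/2 = 4.5.
F has value 25 min → rank 4.5.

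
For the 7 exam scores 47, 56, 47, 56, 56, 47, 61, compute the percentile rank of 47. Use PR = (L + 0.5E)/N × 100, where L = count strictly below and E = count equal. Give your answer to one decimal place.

N = 7.
Strictly below 47: 0. Equal to 47: 3.
PR = (0 + 0.5·3)/7 × 100 = 21.4

21.4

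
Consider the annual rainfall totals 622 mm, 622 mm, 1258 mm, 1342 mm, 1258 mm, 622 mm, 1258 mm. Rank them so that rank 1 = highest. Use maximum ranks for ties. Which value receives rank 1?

1342

Sorted (descending): 1342, 1258, 1258, 1258, 622, 622, 622
The 3 values of 1258 occupy positions 2–4 → each gets rank 4.
The 3 values of 622 occupy positions 5–7 → each gets rank 7.
Rank 1 → value 1342.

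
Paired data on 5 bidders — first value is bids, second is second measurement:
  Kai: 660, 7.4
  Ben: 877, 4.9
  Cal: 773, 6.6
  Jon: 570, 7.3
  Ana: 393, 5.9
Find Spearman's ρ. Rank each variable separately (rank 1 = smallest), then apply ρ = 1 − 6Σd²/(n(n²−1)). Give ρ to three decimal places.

Ranks of variable 1: 3, 5, 4, 2, 1
Ranks of variable 2: 5, 1, 3, 4, 2
d = r₁ − r₂: -2, 4, 1, -2, -1
d²: 4, 16, 1, 4, 1; Σd² = 26
ρ = 1 − 6·26/(5·24) = 1 − 156/120 = -0.300

-0.300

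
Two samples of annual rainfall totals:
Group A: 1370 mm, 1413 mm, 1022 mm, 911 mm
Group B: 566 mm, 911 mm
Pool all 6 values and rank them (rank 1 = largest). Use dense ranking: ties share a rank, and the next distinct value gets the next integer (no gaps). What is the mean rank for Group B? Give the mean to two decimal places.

Sorted (descending): 1413, 1370, 1022, 911, 911, 566
The 2 values of 911 share dense rank 4.
Remaining distinct values take the next consecutive integers.
Group B values → pooled ranks: 566→5, 911→4
Mean rank = (5 + 4) / 2 = 4.50

4.50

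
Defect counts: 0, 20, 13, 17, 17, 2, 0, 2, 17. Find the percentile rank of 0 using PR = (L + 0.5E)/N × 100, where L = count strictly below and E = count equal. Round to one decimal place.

11.1

N = 9.
Strictly below 0: 0. Equal to 0: 2.
PR = (0 + 0.5·2)/9 × 100 = 11.1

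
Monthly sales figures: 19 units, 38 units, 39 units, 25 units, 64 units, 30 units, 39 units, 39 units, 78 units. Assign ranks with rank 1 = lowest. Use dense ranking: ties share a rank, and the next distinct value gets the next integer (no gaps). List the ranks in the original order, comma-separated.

1, 4, 5, 2, 6, 3, 5, 5, 7

Sorted (ascending): 19, 25, 30, 38, 39, 39, 39, 64, 78
The 3 values of 39 share dense rank 5.
Remaining distinct values take the next consecutive integers.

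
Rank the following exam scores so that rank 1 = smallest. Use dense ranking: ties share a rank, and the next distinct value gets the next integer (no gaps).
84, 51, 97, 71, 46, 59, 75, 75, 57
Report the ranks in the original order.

Sorted (ascending): 46, 51, 57, 59, 71, 75, 75, 84, 97
The 2 values of 75 share dense rank 6.
Remaining distinct values take the next consecutive integers.

7, 2, 8, 5, 1, 4, 6, 6, 3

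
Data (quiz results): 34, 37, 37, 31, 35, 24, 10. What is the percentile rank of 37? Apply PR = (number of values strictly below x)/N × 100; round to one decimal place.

71.4

N = 7.
Strictly below 37: 5. Equal to 37: 2.
PR = 5/7 × 100 = 71.4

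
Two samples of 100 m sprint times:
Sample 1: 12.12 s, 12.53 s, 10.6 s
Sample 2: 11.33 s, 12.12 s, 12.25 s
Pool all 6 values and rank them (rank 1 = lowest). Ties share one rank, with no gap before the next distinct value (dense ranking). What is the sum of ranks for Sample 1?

Sorted (ascending): 10.6, 11.33, 12.12, 12.12, 12.25, 12.53
The 2 values of 12.12 share dense rank 3.
Remaining distinct values take the next consecutive integers.
Sample 1 values → pooled ranks: 12.12→3, 12.53→5, 10.6→1
Rank sum = 3 + 5 + 1 = 9

9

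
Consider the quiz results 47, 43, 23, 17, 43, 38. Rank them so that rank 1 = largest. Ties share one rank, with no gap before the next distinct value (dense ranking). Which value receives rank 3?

Sorted (descending): 47, 43, 43, 38, 23, 17
The 2 values of 43 share dense rank 2.
Remaining distinct values take the next consecutive integers.
Rank 3 → value 38.

38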